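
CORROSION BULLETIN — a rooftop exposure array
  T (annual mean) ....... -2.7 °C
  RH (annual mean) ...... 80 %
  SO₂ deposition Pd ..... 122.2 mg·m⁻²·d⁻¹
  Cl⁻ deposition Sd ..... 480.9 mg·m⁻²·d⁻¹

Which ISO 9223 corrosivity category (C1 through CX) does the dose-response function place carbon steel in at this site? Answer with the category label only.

C4

carbon steel: temperature factor f = +0.150·(-12.7) = -1.9050
  sulphur-dioxide contribution → 15.88 μm/a
  chloride contribution → 59.03 μm/a
  total first-year rate 74.91 μm/a
74.9 μm/a falls in (50, 80] for carbon steel → category C4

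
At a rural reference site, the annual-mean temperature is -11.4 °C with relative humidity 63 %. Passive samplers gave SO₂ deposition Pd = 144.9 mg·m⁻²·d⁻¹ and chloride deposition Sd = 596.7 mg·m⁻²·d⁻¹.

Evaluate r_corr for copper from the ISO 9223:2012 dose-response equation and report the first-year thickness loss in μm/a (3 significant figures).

copper: temperature factor f = +0.126·(-21.4) = -2.6964
  Pd branch = 0.0053·Pd^0.26·e^(0.059·RH+f) = 0.05363 μm/a
  Sd branch = 0.01025·Sd^0.27·e^(0.036·RH+0.049·T) = 0.3181 μm/a
  r_corr = 0.05363 + 0.3181 = 0.3717 μm/a

r_corr = 0.372 μm/a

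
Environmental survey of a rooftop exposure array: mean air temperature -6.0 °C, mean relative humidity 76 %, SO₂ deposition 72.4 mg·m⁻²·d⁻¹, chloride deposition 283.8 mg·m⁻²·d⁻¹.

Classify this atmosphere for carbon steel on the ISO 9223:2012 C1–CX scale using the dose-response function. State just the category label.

C3

carbon steel: T≤10 °C ⇒ hinge +0.150·(-6.0−10) = -2.4000
  SO₂ term: 1.77·72.4^0.52·exp(0.02·76-2.4000) = 6.805
  Cl⁻ term: 0.102·283.8^0.62·exp(0.033·76+0.04·-6.0) = 32.69
  r_corr = 6.805 + 32.69 = 39.5 μm/a
39.5 μm/a falls in (25, 50] for carbon steel → category C3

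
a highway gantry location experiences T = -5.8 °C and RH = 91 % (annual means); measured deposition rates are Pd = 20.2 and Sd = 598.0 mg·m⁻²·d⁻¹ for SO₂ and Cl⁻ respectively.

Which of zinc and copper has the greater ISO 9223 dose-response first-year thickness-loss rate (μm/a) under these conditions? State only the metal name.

zinc

zinc: temperature factor f = +0.038·(-15.8) = -0.6004
  Pd branch = 0.0129·Pd^0.44·e^(0.046·RH+f) = 1.746 μm/a
  Cl⁻ term: 0.0175·598.0^0.57·exp(0.008·91+0.085·-5.8) = 0.8469
  sum: 1.746 + 0.8469 → r_corr = 2.593 μm/a
copper: T≤10 °C ⇒ hinge +0.126·(-5.8−10) = -1.9908
  Pd branch = 0.0053·Pd^0.26·e^(0.059·RH+f) = 0.3395 μm/a
  Cl⁻ term: 0.01025·598.0^0.27·exp(0.036·91+0.049·-5.8) = 1.148
  sum: 0.3395 + 1.148 → r_corr = 1.487 μm/a
Ordering by μm/a: zinc (2.59) > copper (1.49)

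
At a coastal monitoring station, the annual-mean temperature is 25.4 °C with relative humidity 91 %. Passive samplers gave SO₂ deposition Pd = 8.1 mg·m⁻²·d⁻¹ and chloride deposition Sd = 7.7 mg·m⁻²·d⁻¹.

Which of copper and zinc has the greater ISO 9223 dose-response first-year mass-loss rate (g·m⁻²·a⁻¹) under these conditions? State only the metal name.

copper: temperature factor f = -0.080·(15.4) = -1.2320
  SO₂ term: 0.0053·8.1^0.26·exp(0.059·91-1.2320) = 0.5717
  Cl⁻ term: 0.01025·7.7^0.27·exp(0.036·91+0.049·25.4) = 1.634
  r_corr = 0.5717 + 1.634 = 2.206 μm/a
  mass loss = 2.206 μm/a × 8.96 g/cm³ = 19.77 g·m⁻²·a⁻¹
zinc: T>10 °C ⇒ hinge -0.071·(25.4−10) = -1.0934
  Pd branch = 0.0129·Pd^0.44·e^(0.046·RH+f) = 0.7135 μm/a
  Cl⁻ term: 0.0175·7.7^0.57·exp(0.008·91+0.085·25.4) = 1.005
  sum: 0.7135 + 1.005 → r_corr = 1.718 μm/a
  mass loss = 1.718 μm/a × 7.14 g/cm³ = 12.27 g·m⁻²·a⁻¹
Ordering by g·m⁻²·a⁻¹: copper (19.8) > zinc (12.3)

copper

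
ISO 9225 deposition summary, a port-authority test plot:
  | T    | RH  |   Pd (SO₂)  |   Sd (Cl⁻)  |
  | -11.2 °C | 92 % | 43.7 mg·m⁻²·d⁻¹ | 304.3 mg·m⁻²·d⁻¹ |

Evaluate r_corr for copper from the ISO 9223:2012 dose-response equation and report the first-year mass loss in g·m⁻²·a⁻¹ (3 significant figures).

r_corr = 8.81 g·m⁻²·a⁻¹

copper: temperature factor f = +0.126·(-21.2) = -2.6712
  Pd branch = 0.0053·Pd^0.26·e^(0.059·RH+f) = 0.2229 μm/a
  Cl⁻ term: 0.01025·304.3^0.27·exp(0.036·92+0.049·-11.2) = 0.7608
  r_corr = 0.2229 + 0.7608 = 0.9837 μm/a
Convert to mass loss: 0.9837 μm/a × 8.96 g/cm³ = 8.814 g·m⁻²·a⁻¹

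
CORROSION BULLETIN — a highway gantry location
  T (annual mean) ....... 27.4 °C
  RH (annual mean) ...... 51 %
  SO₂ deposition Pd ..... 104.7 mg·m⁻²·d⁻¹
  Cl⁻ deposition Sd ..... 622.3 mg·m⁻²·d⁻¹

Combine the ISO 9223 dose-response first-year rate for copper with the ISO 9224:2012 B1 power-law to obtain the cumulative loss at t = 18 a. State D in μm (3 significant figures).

copper: T>10 °C ⇒ hinge -0.080·(27.4−10) = -1.3920
  Pd branch = 0.0053·Pd^0.26·e^(0.059·RH+f) = 0.08948 μm/a
  Sd branch = 0.01025·Sd^0.27·e^(0.036·RH+0.049·T) = 1.398 μm/a
  r_corr = 0.08948 + 1.398 = 1.488 μm/a
Long-term exponent b (ISO 9224 Table 2, B1) = 0.667
  D(18) = 1.488 × 18^0.667 = 1.488 × 6.875 = 10.23 μm

D(18) = 10.2 μm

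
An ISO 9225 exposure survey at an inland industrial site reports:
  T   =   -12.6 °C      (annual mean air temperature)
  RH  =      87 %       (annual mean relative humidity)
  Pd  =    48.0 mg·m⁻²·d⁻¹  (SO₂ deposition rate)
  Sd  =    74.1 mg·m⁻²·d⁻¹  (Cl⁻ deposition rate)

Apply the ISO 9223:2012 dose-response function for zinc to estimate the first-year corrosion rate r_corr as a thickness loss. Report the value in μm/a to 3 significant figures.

r_corr = 1.78 μm/a

zinc: temperature factor f = +0.038·(-22.6) = -0.8588
  sulphur-dioxide contribution → 1.642 μm/a
  chloride contribution → 0.14 μm/a
  total first-year rate 1.782 μm/a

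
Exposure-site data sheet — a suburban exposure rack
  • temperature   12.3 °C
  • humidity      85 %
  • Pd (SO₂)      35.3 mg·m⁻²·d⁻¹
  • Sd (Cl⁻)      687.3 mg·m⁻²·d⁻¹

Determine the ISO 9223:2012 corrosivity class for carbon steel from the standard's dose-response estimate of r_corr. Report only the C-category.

carbon steel: f(T) = -0.054·(T−10) [T>10 °C] = -0.1242
  sulphur-dioxide contribution → 54.6 μm/a
  chloride contribution → 158.3 μm/a
  total first-year rate 212.9 μm/a
213 μm/a falls in (200, 700] for carbon steel → category CX

CX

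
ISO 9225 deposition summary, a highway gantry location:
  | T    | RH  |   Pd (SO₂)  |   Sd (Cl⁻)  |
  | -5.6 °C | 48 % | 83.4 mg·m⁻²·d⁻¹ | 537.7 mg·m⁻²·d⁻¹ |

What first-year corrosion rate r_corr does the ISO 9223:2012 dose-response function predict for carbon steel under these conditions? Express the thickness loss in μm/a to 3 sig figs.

carbon steel: f(T) = +0.150·(T−10) [T≤10 °C] = -2.3400
  SO₂ term: 1.77·83.4^0.52·exp(0.02·48-2.3400) = 4.443
  Sd branch = 0.102·Sd^0.62·e^(0.033·RH+0.04·T) = 19.6 μm/a
  sum: 4.443 + 19.6 → r_corr = 24.04 μm/a

r_corr = 24.0 μm/a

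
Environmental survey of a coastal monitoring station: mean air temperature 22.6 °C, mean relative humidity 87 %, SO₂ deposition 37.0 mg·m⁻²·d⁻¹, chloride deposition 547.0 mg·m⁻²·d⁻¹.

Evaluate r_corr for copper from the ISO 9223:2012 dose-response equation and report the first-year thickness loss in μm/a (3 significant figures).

copper: T>10 °C ⇒ hinge -0.080·(22.6−10) = -1.0080
  sulphur-dioxide contribution → 0.8384 μm/a
  chloride contribution → 3.901 μm/a
  total first-year rate 4.739 μm/a

r_corr = 4.74 μm/a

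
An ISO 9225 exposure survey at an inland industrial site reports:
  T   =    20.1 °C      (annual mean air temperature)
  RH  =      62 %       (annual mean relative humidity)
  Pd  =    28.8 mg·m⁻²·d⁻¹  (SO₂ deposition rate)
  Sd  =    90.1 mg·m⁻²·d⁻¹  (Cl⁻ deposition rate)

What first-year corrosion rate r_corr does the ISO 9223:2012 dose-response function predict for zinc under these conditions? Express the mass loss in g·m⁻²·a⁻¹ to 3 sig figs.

zinc: f(T) = -0.071·(T−10) [T>10 °C] = -0.7171
  SO₂ term: 0.0129·28.8^0.44·exp(0.046·62-0.7171) = 0.4785
  Sd branch = 0.0175·Sd^0.57·e^(0.008·RH+0.085·T) = 2.064 μm/a
  r_corr = 0.4785 + 2.064 = 2.542 μm/a
Convert to mass loss: 2.542 μm/a × 7.14 g/cm³ = 18.15 g·m⁻²·a⁻¹

r_corr = 18.2 g·m⁻²·a⁻¹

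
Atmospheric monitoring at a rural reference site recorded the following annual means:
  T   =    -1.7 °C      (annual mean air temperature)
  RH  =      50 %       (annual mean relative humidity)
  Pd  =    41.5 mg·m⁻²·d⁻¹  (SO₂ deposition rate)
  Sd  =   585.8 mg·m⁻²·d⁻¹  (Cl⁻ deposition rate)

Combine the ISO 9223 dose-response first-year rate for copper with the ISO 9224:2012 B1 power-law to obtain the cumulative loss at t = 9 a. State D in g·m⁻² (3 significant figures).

copper: f(T) = +0.126·(T−10) [T≤10 °C] = -1.4742
  SO₂ term: 0.0053·41.5^0.26·exp(0.059·50-1.4742) = 0.06108
  Cl⁻ term: 0.01025·585.8^0.27·exp(0.036·50+0.049·-1.7) = 0.3188
  sum: 0.06108 + 0.3188 → r_corr = 0.3799 μm/a
Long-term exponent b (ISO 9224 Table 2, B1) = 0.667
  D(9) = 0.3799 × 9^0.667 = 0.3799 × 4.33 = 1.645 μm
  Mass loss = 1.645 μm × 8.96 g/cm³ = 14.74 g·m⁻²

D(9) = 14.7 g·m⁻²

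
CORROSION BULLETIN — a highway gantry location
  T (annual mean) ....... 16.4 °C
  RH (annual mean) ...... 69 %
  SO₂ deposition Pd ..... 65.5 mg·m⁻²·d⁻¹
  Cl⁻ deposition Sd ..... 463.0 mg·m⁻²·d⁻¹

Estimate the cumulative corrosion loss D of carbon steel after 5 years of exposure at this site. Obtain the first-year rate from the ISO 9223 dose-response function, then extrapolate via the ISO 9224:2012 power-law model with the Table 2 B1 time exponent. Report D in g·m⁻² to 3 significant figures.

carbon steel: f(T) = -0.054·(T−10) [T>10 °C] = -0.3456
  sulphur-dioxide contribution → 43.82 μm/a
  chloride contribution → 86.11 μm/a
  total first-year rate 129.9 μm/a
ISO 9224: D(t) = r_corr · t^b with b = 0.523 (carbon steel, B1)
  D(5) = 129.9 × 5^0.523 = 129.9 × 2.32 = 301.5 μm
  Mass loss = 301.5 μm × 7.85 g/cm³ = 2367 g·m⁻²

D(5) = 2.37e+03 g·m⁻²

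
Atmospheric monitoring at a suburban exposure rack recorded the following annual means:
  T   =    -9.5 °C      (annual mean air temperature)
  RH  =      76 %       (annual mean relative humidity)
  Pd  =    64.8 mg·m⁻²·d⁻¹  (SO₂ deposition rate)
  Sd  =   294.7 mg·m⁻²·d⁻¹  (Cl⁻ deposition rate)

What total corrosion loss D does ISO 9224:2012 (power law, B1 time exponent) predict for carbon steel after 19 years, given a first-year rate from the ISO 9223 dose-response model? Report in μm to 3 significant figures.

carbon steel: f(T) = +0.150·(T−10) [T≤10 °C] = -2.9250
  sulphur-dioxide contribution → 3.8 μm/a
  chloride contribution → 29.09 μm/a
  ⇒ r_corr(carbon steel) = 32.89 μm/a
ISO 9224: D(t) = r_corr · t^b with b = 0.523 (carbon steel, B1)
  D(19) = 32.89 × 19^0.523 = 32.89 × 4.664 = 153.4 μm

D(19) = 153 μm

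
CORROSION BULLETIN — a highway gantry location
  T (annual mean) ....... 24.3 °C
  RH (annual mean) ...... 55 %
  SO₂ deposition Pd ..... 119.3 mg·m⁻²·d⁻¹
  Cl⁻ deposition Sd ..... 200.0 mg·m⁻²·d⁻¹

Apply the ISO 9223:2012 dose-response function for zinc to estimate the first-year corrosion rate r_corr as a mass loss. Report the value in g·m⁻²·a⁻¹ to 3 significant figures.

r_corr = 34.8 g·m⁻²·a⁻¹

zinc: T>10 °C ⇒ hinge -0.071·(24.3−10) = -1.0153
  sulphur-dioxide contribution → 0.481 μm/a
  chloride contribution → 4.393 μm/a
  ⇒ r_corr(zinc) = 4.874 μm/a
Convert to mass loss: 4.874 μm/a × 7.14 g/cm³ = 34.8 g·m⁻²·a⁻¹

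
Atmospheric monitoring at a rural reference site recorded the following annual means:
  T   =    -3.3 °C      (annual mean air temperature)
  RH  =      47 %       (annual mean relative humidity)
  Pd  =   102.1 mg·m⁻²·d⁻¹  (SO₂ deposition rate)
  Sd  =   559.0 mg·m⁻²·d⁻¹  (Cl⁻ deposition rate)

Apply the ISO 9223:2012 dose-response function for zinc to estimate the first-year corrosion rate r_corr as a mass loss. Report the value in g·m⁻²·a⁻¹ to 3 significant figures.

zinc: f(T) = +0.038·(T−10) [T≤10 °C] = -0.5054
  SO₂ term: 0.0129·102.1^0.44·exp(0.046·47-0.5054) = 0.5176
  Cl⁻ term: 0.0175·559.0^0.57·exp(0.008·47+0.085·-3.3) = 0.7088
  sum: 0.5176 + 0.7088 → r_corr = 1.226 μm/a
Convert to mass loss: 1.226 μm/a × 7.14 g/cm³ = 8.757 g·m⁻²·a⁻¹

r_corr = 8.76 g·m⁻²·a⁻¹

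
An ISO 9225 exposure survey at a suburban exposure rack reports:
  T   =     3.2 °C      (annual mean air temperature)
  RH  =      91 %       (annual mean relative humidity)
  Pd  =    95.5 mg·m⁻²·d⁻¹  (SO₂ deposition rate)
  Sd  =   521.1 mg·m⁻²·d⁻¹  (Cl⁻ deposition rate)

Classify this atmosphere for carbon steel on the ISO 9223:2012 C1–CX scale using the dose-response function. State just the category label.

C5

carbon steel: T≤10 °C ⇒ hinge +0.150·(3.2−10) = -1.0200
  SO₂ term: 1.77·95.5^0.52·exp(0.02·91-1.0200) = 42.17
  Sd branch = 0.102·Sd^0.62·e^(0.033·RH+0.04·T) = 112.9 μm/a
  r_corr = 42.17 + 112.9 = 155.1 μm/a
Category bounds: 80…200 μm/a bracket r_corr ⇒ C5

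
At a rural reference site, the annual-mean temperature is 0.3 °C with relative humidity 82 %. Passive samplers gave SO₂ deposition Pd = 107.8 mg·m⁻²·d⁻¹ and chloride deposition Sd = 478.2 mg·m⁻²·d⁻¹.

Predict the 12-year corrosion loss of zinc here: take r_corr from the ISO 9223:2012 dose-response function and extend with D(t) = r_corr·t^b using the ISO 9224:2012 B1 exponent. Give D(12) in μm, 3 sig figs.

zinc: T≤10 °C ⇒ hinge +0.038·(0.3−10) = -0.3686
  sulphur-dioxide contribution → 3.041 μm/a
  chloride contribution → 1.165 μm/a
  ⇒ r_corr(zinc) = 4.206 μm/a
ISO 9224: D(t) = r_corr · t^b with b = 0.813 (zinc, B1)
  D(12) = 4.206 × 12^0.813 = 4.206 × 7.54 = 31.71 μm

D(12) = 31.7 μm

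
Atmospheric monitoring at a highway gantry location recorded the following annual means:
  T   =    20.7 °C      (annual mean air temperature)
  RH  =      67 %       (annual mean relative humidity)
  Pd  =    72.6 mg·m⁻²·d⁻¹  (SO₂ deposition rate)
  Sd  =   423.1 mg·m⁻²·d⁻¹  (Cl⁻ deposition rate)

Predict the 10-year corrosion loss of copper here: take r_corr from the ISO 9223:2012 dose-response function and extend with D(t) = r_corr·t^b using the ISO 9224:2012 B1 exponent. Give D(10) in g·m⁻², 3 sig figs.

copper: temperature factor f = -0.080·(10.7) = -0.8560
  SO₂ term: 0.0053·72.6^0.26·exp(0.059·67-0.8560) = 0.3574
  Cl⁻ term: 0.01025·423.1^0.27·exp(0.036·67+0.049·20.7) = 1.614
  r_corr = 0.3574 + 1.614 = 1.971 μm/a
Long-term exponent b (ISO 9224 Table 2, B1) = 0.667
  D(10) = 1.971 × 10^0.667 = 1.971 × 4.645 = 9.157 μm
  Mass loss = 9.157 μm × 8.96 g/cm³ = 82.05 g·m⁻²

D(10) = 82.0 g·m⁻²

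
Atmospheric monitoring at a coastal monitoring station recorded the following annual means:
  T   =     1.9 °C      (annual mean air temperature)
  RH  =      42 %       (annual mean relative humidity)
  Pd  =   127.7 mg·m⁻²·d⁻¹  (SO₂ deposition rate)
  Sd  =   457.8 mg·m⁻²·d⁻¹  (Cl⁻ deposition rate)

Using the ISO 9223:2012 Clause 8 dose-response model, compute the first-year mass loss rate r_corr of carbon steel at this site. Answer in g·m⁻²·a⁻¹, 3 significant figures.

carbon steel: T≤10 °C ⇒ hinge +0.150·(1.9−10) = -1.2150
  sulphur-dioxide contribution → 15.15 μm/a
  chloride contribution → 19.64 μm/a
  ⇒ r_corr(carbon steel) = 34.79 μm/a
Convert to mass loss: 34.79 μm/a × 7.85 g/cm³ = 273.1 g·m⁻²·a⁻¹

r_corr = 273 g·m⁻²·a⁻¹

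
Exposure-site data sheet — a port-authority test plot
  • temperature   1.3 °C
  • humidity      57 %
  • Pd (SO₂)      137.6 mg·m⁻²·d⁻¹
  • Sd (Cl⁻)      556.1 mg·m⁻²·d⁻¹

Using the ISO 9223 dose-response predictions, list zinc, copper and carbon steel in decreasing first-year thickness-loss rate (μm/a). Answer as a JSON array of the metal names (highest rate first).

["carbon steel", "zinc", "copper"]

zinc: temperature factor f = +0.038·(-8.7) = -0.3306
  sulphur-dioxide contribution → 1.114 μm/a
  chloride contribution → 1.132 μm/a
  ⇒ r_corr(zinc) = 2.245 μm/a
copper: temperature factor f = +0.126·(-8.7) = -1.0962
  sulphur-dioxide contribution → 0.184 μm/a
  chloride contribution → 0.4685 μm/a
  total first-year rate 0.6525 μm/a
carbon steel: T≤10 °C ⇒ hinge +0.150·(1.3−10) = -1.3050
  sulphur-dioxide contribution → 19.43 μm/a
  chloride contribution → 35.49 μm/a
  total first-year rate 54.91 μm/a
Ordering by μm/a: carbon steel (54.9) > zinc (2.25) > copper (0.653)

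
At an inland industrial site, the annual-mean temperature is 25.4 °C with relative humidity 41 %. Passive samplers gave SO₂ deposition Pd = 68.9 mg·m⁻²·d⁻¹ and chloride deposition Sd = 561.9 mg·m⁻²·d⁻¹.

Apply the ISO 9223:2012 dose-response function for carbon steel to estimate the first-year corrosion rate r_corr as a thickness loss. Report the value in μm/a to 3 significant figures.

r_corr = 71.0 μm/a

carbon steel: f(T) = -0.054·(T−10) [T>10 °C] = -0.8316
  Pd branch = 1.77·Pd^0.52·e^(0.02·RH+f) = 15.81 μm/a
  Cl⁻ term: 0.102·561.9^0.62·exp(0.033·41+0.04·25.4) = 55.24
  sum: 15.81 + 55.24 → r_corr = 71.04 μm/a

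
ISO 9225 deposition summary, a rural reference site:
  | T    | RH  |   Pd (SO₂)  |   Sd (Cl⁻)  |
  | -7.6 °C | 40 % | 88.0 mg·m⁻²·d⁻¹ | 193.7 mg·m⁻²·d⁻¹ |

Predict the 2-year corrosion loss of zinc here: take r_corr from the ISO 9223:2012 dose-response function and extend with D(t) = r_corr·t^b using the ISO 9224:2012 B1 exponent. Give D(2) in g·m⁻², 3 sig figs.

D(2) = 6.93 g·m⁻²

zinc: f(T) = +0.038·(T−10) [T≤10 °C] = -0.6688
  sulphur-dioxide contribution → 0.2984 μm/a
  chloride contribution → 0.2542 μm/a
  ⇒ r_corr(zinc) = 0.5526 μm/a
Long-term exponent b (ISO 9224 Table 2, B1) = 0.813
  D(2) = 0.5526 × 2^0.813 = 0.5526 × 1.757 = 0.9708 μm
  Mass loss = 0.9708 μm × 7.14 g/cm³ = 6.931 g·m⁻²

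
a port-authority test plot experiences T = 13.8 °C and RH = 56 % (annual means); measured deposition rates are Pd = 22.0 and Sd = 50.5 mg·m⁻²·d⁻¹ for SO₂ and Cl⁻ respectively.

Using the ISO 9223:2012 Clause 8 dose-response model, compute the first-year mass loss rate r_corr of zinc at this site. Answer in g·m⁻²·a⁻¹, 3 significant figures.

zinc: T>10 °C ⇒ hinge -0.071·(13.8−10) = -0.2698
  SO₂ term: 0.0129·22.0^0.44·exp(0.046·56-0.2698) = 0.5045
  Sd branch = 0.0175·Sd^0.57·e^(0.008·RH+0.085·T) = 0.8278 μm/a
  r_corr = 0.5045 + 0.8278 = 1.332 μm/a
Convert to mass loss: 1.332 μm/a × 7.14 g/cm³ = 9.512 g·m⁻²·a⁻¹

r_corr = 9.51 g·m⁻²·a⁻¹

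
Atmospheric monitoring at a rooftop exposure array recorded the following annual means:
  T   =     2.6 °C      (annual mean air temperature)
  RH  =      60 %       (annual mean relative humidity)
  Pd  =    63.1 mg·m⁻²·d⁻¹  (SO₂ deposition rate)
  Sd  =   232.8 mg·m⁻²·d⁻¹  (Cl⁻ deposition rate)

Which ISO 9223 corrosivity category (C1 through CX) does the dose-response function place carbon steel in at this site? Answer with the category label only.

C3

carbon steel: temperature factor f = +0.150·(-7.4) = -1.1100
  SO₂ term: 1.77·63.1^0.52·exp(0.02·60-1.1100) = 16.71
  Sd branch = 0.102·Sd^0.62·e^(0.033·RH+0.04·T) = 24.05 μm/a
  sum: 16.71 + 24.05 → r_corr = 40.77 μm/a
40.8 μm/a falls in (25, 50] for carbon steel → category C3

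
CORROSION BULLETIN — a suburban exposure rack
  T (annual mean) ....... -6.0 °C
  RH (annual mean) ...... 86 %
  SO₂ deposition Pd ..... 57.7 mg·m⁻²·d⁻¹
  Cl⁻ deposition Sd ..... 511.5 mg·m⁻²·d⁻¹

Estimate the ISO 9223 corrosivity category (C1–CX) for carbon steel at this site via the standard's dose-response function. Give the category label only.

C4

carbon steel: T≤10 °C ⇒ hinge +0.150·(-6.0−10) = -2.4000
  sulphur-dioxide contribution → 7.387 μm/a
  chloride contribution → 65.52 μm/a
  ⇒ r_corr(carbon steel) = 72.91 μm/a
72.9 μm/a falls in (50, 80] for carbon steel → category C4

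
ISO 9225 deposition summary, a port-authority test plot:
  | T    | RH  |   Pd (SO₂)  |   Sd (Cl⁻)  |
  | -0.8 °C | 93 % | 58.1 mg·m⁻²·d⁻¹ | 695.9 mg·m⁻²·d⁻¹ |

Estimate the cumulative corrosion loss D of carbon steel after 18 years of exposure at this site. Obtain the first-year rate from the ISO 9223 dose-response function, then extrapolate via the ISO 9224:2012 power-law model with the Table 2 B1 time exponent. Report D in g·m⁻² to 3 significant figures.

carbon steel: T≤10 °C ⇒ hinge +0.150·(-0.8−10) = -1.6200
  sulphur-dioxide contribution → 18.6 μm/a
  chloride contribution → 123 μm/a
  total first-year rate 141.6 μm/a
Power-law: D(18) = r_corr · 18^0.523
  D(18) = 141.6 × 18^0.523 = 141.6 × 4.534 = 642.1 μm
  Mass loss = 642.1 μm × 7.85 g/cm³ = 5040 g·m⁻²

D(18) = 5.04e+03 g·m⁻²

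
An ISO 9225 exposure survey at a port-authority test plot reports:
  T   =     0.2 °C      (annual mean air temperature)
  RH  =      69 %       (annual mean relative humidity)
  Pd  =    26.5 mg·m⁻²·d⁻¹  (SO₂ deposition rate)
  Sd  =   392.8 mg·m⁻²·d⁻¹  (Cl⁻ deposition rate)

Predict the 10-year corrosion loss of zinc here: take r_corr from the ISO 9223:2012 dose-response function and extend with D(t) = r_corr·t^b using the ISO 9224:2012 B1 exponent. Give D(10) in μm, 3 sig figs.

D(10) = 11.9 μm

zinc: f(T) = +0.038·(T−10) [T≤10 °C] = -0.3724
  Pd branch = 0.0129·Pd^0.44·e^(0.046·RH+f) = 0.8985 μm/a
  Cl⁻ term: 0.0175·392.8^0.57·exp(0.008·69+0.085·0.2) = 0.9307
  r_corr = 0.8985 + 0.9307 = 1.829 μm/a
Power-law: D(10) = r_corr · 10^0.813
  D(10) = 1.829 × 10^0.813 = 1.829 × 6.501 = 11.89 μm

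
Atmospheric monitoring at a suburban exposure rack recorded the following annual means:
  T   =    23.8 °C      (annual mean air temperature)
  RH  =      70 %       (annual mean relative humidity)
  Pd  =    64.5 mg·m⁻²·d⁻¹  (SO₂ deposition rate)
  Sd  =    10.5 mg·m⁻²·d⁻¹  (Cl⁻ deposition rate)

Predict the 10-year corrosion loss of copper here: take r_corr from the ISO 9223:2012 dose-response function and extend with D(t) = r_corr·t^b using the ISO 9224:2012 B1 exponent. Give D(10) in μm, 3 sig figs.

copper: T>10 °C ⇒ hinge -0.080·(23.8−10) = -1.1040
  sulphur-dioxide contribution → 0.3228 μm/a
  chloride contribution → 0.7715 μm/a
  ⇒ r_corr(copper) = 1.094 μm/a
Power-law: D(10) = r_corr · 10^0.667
  D(10) = 1.094 × 10^0.667 = 1.094 × 4.645 = 5.083 μm

D(10) = 5.08 μm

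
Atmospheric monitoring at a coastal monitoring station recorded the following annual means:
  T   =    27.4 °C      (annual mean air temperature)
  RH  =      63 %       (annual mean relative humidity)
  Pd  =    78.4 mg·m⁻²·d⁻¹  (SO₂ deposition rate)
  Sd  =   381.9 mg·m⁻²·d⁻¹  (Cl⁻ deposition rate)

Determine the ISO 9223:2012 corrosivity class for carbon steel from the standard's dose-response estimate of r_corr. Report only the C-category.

carbon steel: T>10 °C ⇒ hinge -0.054·(27.4−10) = -0.9396
  Pd branch = 1.77·Pd^0.52·e^(0.02·RH+f) = 23.56 μm/a
  Sd branch = 0.102·Sd^0.62·e^(0.033·RH+0.04·T) = 97.34 μm/a
  sum: 23.56 + 97.34 → r_corr = 120.9 μm/a
121 μm/a falls in (80, 200] for carbon steel → category C5

C5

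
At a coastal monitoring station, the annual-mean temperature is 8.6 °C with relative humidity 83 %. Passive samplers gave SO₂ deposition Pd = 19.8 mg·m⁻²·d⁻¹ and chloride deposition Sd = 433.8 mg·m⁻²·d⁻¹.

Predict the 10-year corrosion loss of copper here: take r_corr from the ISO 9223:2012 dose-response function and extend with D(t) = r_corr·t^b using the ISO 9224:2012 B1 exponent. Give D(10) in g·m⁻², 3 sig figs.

copper: T≤10 °C ⇒ hinge +0.126·(8.6−10) = -0.1764
  Pd branch = 0.0053·Pd^0.26·e^(0.059·RH+f) = 1.293 μm/a
  Cl⁻ term: 0.01025·433.8^0.27·exp(0.036·83+0.049·8.6) = 1.598
  sum: 1.293 + 1.598 → r_corr = 2.89 μm/a
Power-law: D(10) = r_corr · 10^0.667
  D(10) = 2.89 × 10^0.667 = 2.89 × 4.645 = 13.43 μm
  Mass loss = 13.43 μm × 8.96 g/cm³ = 120.3 g·m⁻²

D(10) = 120 g·m⁻²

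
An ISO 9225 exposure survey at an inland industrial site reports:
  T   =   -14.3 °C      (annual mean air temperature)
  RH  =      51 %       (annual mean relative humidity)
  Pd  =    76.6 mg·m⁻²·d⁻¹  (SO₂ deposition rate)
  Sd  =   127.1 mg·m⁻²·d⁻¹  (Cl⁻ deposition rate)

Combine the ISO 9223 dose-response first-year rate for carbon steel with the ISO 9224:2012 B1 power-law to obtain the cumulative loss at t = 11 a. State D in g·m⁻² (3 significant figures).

carbon steel: f(T) = +0.150·(T−10) [T≤10 °C] = -3.6450
  SO₂ term: 1.77·76.6^0.52·exp(0.02·51-3.6450) = 1.224
  Sd branch = 0.102·Sd^0.62·e^(0.033·RH+0.04·T) = 6.247 μm/a
  sum: 1.224 + 6.247 → r_corr = 7.471 μm/a
Long-term exponent b (ISO 9224 Table 2, B1) = 0.523
  D(11) = 7.471 × 11^0.523 = 7.471 × 3.505 = 26.18 μm
  Mass loss = 26.18 μm × 7.85 g/cm³ = 205.5 g·m⁻²

D(11) = 206 g·m⁻²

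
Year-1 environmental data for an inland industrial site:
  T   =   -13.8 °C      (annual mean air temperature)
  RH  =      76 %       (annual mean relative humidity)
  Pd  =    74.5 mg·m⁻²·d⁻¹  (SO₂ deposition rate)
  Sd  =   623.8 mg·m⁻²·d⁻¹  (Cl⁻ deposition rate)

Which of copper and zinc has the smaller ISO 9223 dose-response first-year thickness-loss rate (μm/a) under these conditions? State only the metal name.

copper

copper: T≤10 °C ⇒ hinge +0.126·(-13.8−10) = -2.9988
  sulphur-dioxide contribution → 0.07179 μm/a
  chloride contribution → 0.457 μm/a
  ⇒ r_corr(copper) = 0.5288 μm/a
zinc: T≤10 °C ⇒ hinge +0.038·(-13.8−10) = -0.9044
  sulphur-dioxide contribution → 1.148 μm/a
  chloride contribution → 0.3898 μm/a
  total first-year rate 1.538 μm/a
Ordering by μm/a: zinc (1.54) > copper (0.529)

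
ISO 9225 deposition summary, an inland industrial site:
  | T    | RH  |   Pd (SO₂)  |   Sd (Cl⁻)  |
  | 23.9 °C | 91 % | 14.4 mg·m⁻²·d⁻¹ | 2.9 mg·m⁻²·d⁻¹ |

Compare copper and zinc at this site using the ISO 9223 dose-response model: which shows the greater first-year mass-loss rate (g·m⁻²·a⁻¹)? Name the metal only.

copper: temperature factor f = -0.080·(13.9) = -1.1120
  Pd branch = 0.0053·Pd^0.26·e^(0.059·RH+f) = 0.7486 μm/a
  Cl⁻ term: 0.01025·2.9^0.27·exp(0.036·91+0.049·23.9) = 1.167
  sum: 0.7486 + 1.167 → r_corr = 1.915 μm/a
  mass loss = 1.915 μm/a × 8.96 g/cm³ = 17.16 g·m⁻²·a⁻¹
zinc: temperature factor f = -0.071·(13.9) = -0.9869
  Pd branch = 0.0129·Pd^0.44·e^(0.046·RH+f) = 1.022 μm/a
  Cl⁻ term: 0.0175·2.9^0.57·exp(0.008·91+0.085·23.9) = 0.507
  sum: 1.022 + 0.507 → r_corr = 1.529 μm/a
  mass loss = 1.529 μm/a × 7.14 g/cm³ = 10.92 g·m⁻²·a⁻¹
Ordering by g·m⁻²·a⁻¹: copper (17.2) > zinc (10.9)

copper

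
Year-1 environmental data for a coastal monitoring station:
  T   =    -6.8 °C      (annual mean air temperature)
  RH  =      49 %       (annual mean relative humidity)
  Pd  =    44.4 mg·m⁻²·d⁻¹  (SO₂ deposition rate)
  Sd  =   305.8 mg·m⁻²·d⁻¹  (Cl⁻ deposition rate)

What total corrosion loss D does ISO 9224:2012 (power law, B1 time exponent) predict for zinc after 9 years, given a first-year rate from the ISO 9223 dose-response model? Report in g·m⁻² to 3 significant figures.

zinc: T≤10 °C ⇒ hinge +0.038·(-6.8−10) = -0.6384
  SO₂ term: 0.0129·44.4^0.44·exp(0.046·49-0.6384) = 0.3444
  Sd branch = 0.0175·Sd^0.57·e^(0.008·RH+0.085·T) = 0.3793 μm/a
  r_corr = 0.3444 + 0.3793 = 0.7237 μm/a
Power-law: D(9) = r_corr · 9^0.813
  D(9) = 0.7237 × 9^0.813 = 0.7237 × 5.968 = 4.319 μm
  Mass loss = 4.319 μm × 7.14 g/cm³ = 30.84 g·m⁻²

D(9) = 30.8 g·m⁻²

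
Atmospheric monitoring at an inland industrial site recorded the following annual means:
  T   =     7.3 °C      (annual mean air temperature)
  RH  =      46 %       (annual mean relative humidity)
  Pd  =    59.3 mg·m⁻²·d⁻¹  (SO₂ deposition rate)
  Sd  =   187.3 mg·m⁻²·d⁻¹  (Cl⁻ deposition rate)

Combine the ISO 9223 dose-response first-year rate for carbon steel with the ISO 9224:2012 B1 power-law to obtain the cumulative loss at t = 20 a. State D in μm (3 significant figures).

D(20) = 195 μm

carbon steel: f(T) = +0.150·(T−10) [T≤10 °C] = -0.4050
  SO₂ term: 1.77·59.3^0.52·exp(0.02·46-0.4050) = 24.75
  Sd branch = 0.102·Sd^0.62·e^(0.033·RH+0.04·T) = 15.98 μm/a
  r_corr = 24.75 + 15.98 = 40.74 μm/a
Long-term exponent b (ISO 9224 Table 2, B1) = 0.523
  D(20) = 40.74 × 20^0.523 = 40.74 × 4.791 = 195.2 μm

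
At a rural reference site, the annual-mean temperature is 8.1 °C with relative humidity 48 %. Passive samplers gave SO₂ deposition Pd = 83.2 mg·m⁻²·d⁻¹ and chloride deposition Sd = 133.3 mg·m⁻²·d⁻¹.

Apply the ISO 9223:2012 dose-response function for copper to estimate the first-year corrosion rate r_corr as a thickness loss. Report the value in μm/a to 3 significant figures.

r_corr = 0.545 μm/a

copper: temperature factor f = +0.126·(-1.9) = -0.2394
  sulphur-dioxide contribution → 0.2236 μm/a
  chloride contribution → 0.3216 μm/a
  ⇒ r_corr(copper) = 0.5452 μm/a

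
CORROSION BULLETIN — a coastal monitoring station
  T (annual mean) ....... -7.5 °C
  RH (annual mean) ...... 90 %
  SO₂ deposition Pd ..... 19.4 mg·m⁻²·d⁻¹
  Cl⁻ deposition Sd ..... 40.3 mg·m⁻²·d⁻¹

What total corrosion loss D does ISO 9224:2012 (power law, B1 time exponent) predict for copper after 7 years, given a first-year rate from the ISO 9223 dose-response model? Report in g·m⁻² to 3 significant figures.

copper: temperature factor f = +0.126·(-17.5) = -2.2050
  sulphur-dioxide contribution → 0.2556 μm/a
  chloride contribution → 0.4917 μm/a
  total first-year rate 0.7473 μm/a
ISO 9224: D(t) = r_corr · t^b with b = 0.667 (copper, B1)
  D(7) = 0.7473 × 7^0.667 = 0.7473 × 3.662 = 2.736 μm
  Mass loss = 2.736 μm × 8.96 g/cm³ = 24.52 g·m⁻²

D(7) = 24.5 g·m⁻²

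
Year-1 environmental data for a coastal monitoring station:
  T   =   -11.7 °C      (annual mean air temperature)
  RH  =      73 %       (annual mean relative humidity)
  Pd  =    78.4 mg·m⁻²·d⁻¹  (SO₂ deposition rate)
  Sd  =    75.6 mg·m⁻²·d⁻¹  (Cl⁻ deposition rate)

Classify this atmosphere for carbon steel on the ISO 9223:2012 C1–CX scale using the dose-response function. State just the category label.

carbon steel: f(T) = +0.150·(T−10) [T≤10 °C] = -3.2550
  sulphur-dioxide contribution → 2.841 μm/a
  chloride contribution → 10.38 μm/a
  total first-year rate 13.22 μm/a
Category bounds: 1.3…25 μm/a bracket r_corr ⇒ C2

C2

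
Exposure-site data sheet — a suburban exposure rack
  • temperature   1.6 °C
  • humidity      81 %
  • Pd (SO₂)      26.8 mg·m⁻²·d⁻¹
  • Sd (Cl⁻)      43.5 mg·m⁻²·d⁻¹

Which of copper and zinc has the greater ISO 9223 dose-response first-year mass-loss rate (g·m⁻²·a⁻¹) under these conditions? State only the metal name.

zinc

copper: temperature factor f = +0.126·(-8.4) = -1.0584
  sulphur-dioxide contribution → 0.5145 μm/a
  chloride contribution → 0.567 μm/a
  ⇒ r_corr(copper) = 1.082 μm/a
  mass loss = 1.082 μm/a × 8.96 g/cm³ = 9.69 g·m⁻²·a⁻¹
zinc: temperature factor f = +0.038·(-8.4) = -0.3192
  sulphur-dioxide contribution → 1.654 μm/a
  chloride contribution → 0.3292 μm/a
  ⇒ r_corr(zinc) = 1.983 μm/a
  mass loss = 1.983 μm/a × 7.14 g/cm³ = 14.16 g·m⁻²·a⁻¹
Ordering by g·m⁻²·a⁻¹: zinc (14.2) > copper (9.69)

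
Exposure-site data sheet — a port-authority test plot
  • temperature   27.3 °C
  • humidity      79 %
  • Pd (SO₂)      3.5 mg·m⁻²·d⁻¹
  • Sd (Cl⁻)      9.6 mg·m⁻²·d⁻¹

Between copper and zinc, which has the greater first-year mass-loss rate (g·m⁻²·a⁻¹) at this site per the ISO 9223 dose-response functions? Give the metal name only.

copper

copper: f(T) = -0.080·(T−10) [T>10 °C] = -1.3840
  SO₂ term: 0.0053·3.5^0.26·exp(0.059·79-1.3840) = 0.1945
  Sd branch = 0.01025·Sd^0.27·e^(0.036·RH+0.049·T) = 1.236 μm/a
  sum: 0.1945 + 1.236 → r_corr = 1.431 μm/a
  mass loss = 1.431 μm/a × 8.96 g/cm³ = 12.82 g·m⁻²·a⁻¹
zinc: temperature factor f = -0.071·(17.3) = -1.2283
  Pd branch = 0.0129·Pd^0.44·e^(0.046·RH+f) = 0.2482 μm/a
  Cl⁻ term: 0.0175·9.6^0.57·exp(0.008·79+0.085·27.3) = 1.217
  sum: 0.2482 + 1.217 → r_corr = 1.465 μm/a
  mass loss = 1.465 μm/a × 7.14 g/cm³ = 10.46 g·m⁻²·a⁻¹
Ordering by g·m⁻²·a⁻¹: copper (12.8) > zinc (10.5)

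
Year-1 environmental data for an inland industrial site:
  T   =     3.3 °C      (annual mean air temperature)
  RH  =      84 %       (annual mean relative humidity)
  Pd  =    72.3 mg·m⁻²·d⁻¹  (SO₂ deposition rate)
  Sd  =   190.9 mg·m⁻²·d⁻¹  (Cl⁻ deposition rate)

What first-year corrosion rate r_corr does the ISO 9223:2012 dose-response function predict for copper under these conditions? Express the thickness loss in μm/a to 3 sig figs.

r_corr = 2.01 μm/a

copper: temperature factor f = +0.126·(-6.7) = -0.8442
  sulphur-dioxide contribution → 0.9849 μm/a
  chloride contribution → 1.023 μm/a
  ⇒ r_corr(copper) = 2.008 μm/a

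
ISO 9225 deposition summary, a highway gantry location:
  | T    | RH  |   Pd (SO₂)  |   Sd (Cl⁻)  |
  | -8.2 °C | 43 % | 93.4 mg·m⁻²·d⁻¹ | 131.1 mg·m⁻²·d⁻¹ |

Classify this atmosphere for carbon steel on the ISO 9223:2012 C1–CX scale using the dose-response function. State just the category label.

carbon steel: temperature factor f = +0.150·(-18.2) = -2.7300
  sulphur-dioxide contribution → 2.887 μm/a
  chloride contribution → 6.242 μm/a
  ⇒ r_corr(carbon steel) = 9.129 μm/a
9.13 μm/a falls in (1.3, 25] for carbon steel → category C2

C2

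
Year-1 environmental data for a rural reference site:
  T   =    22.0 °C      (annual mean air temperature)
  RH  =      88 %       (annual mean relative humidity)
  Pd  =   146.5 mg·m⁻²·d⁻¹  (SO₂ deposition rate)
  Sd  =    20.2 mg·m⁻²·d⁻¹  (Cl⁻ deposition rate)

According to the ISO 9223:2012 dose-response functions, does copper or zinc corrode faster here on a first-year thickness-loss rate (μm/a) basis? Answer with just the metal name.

copper: temperature factor f = -0.080·(12.0) = -0.9600
  Pd branch = 0.0053·Pd^0.26·e^(0.059·RH+f) = 1.335 μm/a
  Sd branch = 0.01025·Sd^0.27·e^(0.036·RH+0.049·T) = 1.611 μm/a
  r_corr = 1.335 + 1.611 = 2.946 μm/a
zinc: f(T) = -0.071·(T−10) [T>10 °C] = -0.8520
  SO₂ term: 0.0129·146.5^0.44·exp(0.046·88-0.8520) = 2.829
  Sd branch = 0.0175·Sd^0.57·e^(0.008·RH+0.085·T) = 1.273 μm/a
  sum: 2.829 + 1.273 → r_corr = 4.102 μm/a
Ordering by μm/a: zinc (4.1) > copper (2.95)

zinc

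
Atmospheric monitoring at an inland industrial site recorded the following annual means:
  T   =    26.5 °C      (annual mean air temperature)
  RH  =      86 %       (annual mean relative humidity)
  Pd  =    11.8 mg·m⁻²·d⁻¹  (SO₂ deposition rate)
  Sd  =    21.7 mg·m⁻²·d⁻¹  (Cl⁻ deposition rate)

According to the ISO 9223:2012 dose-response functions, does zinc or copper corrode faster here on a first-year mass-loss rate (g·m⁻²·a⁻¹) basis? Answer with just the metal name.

zinc: temperature factor f = -0.071·(16.5) = -1.1715
  SO₂ term: 0.0129·11.8^0.44·exp(0.046·86-1.1715) = 0.6187
  Sd branch = 0.0175·Sd^0.57·e^(0.008·RH+0.085·T) = 1.914 μm/a
  r_corr = 0.6187 + 1.914 = 2.532 μm/a
  mass loss = 2.532 μm/a × 7.14 g/cm³ = 18.08 g·m⁻²·a⁻¹
copper: temperature factor f = -0.080·(16.5) = -1.3200
  SO₂ term: 0.0053·11.8^0.26·exp(0.059·86-1.3200) = 0.4298
  Cl⁻ term: 0.01025·21.7^0.27·exp(0.036·86+0.049·26.5) = 1.906
  sum: 0.4298 + 1.906 → r_corr = 2.336 μm/a
  mass loss = 2.336 μm/a × 8.96 g/cm³ = 20.93 g·m⁻²·a⁻¹
Ordering by g·m⁻²·a⁻¹: copper (20.9) > zinc (18.1)

copper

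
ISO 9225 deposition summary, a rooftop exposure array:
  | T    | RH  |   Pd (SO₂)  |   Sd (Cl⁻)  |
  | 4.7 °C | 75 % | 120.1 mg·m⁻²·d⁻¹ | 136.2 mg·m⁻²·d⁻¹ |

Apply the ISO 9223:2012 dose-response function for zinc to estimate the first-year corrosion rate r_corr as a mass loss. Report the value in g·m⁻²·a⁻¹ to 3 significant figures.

zinc: temperature factor f = +0.038·(-5.3) = -0.2014
  sulphur-dioxide contribution → 2.732 μm/a
  chloride contribution → 0.7827 μm/a
  total first-year rate 3.514 μm/a
Convert to mass loss: 3.514 μm/a × 7.14 g/cm³ = 25.09 g·m⁻²·a⁻¹

r_corr = 25.1 g·m⁻²·a⁻¹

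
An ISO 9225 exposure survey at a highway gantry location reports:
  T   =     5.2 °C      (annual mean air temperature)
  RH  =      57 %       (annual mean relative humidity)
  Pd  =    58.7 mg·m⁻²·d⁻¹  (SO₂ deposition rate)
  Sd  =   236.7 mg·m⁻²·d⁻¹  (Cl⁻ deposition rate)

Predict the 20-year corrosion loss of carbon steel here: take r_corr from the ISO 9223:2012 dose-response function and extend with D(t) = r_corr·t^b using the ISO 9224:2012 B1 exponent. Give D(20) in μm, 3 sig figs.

D(20) = 224 μm

carbon steel: T≤10 °C ⇒ hinge +0.150·(5.2−10) = -0.7200
  Pd branch = 1.77·Pd^0.52·e^(0.02·RH+f) = 22.39 μm/a
  Cl⁻ term: 0.102·236.7^0.62·exp(0.033·57+0.04·5.2) = 24.43
  sum: 22.39 + 24.43 → r_corr = 46.82 μm/a
Long-term exponent b (ISO 9224 Table 2, B1) = 0.523
  D(20) = 46.82 × 20^0.523 = 46.82 × 4.791 = 224.3 μm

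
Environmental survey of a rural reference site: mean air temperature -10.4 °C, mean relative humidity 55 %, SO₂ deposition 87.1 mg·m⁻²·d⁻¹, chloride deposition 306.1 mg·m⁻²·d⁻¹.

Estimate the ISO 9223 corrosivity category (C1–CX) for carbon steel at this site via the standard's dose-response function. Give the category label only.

C2

carbon steel: temperature factor f = +0.150·(-20.4) = -3.0600
  Pd branch = 1.77·Pd^0.52·e^(0.02·RH+f) = 2.544 μm/a
  Sd branch = 0.102·Sd^0.62·e^(0.033·RH+0.04·T) = 14.37 μm/a
  r_corr = 2.544 + 14.37 = 16.91 μm/a
Category bounds: 1.3…25 μm/a bracket r_corr ⇒ C2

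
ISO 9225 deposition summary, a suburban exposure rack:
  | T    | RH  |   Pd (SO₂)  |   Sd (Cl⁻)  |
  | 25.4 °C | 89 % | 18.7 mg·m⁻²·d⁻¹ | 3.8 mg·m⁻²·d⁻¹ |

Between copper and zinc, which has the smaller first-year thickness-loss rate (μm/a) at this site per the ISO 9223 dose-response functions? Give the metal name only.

zinc

copper: temperature factor f = -0.080·(15.4) = -1.2320
  sulphur-dioxide contribution → 0.6315 μm/a
  chloride contribution → 1.257 μm/a
  total first-year rate 1.888 μm/a
zinc: temperature factor f = -0.071·(15.4) = -1.0934
  sulphur-dioxide contribution → 0.9405 μm/a
  chloride contribution → 0.6613 μm/a
  total first-year rate 1.602 μm/a
Ordering by μm/a: copper (1.89) > zinc (1.6)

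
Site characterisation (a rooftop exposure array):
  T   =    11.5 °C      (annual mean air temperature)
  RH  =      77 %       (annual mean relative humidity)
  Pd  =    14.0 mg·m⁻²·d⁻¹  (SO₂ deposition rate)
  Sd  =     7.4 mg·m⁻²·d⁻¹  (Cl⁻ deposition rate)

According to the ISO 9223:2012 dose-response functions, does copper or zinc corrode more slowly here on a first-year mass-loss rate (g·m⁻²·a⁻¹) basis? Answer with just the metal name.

zinc

copper: f(T) = -0.080·(T−10) [T>10 °C] = -0.1200
  SO₂ term: 0.0053·14.0^0.26·exp(0.059·77-0.1200) = 0.8773
  Sd branch = 0.01025·Sd^0.27·e^(0.036·RH+0.049·T) = 0.4943 μm/a
  r_corr = 0.8773 + 0.4943 = 1.372 μm/a
  mass loss = 1.372 μm/a × 8.96 g/cm³ = 12.29 g·m⁻²·a⁻¹
zinc: temperature factor f = -0.071·(1.5) = -0.1065
  Pd branch = 0.0129·Pd^0.44·e^(0.046·RH+f) = 1.279 μm/a
  Sd branch = 0.0175·Sd^0.57·e^(0.008·RH+0.085·T) = 0.2695 μm/a
  r_corr = 1.279 + 0.2695 = 1.549 μm/a
  mass loss = 1.549 μm/a × 7.14 g/cm³ = 11.06 g·m⁻²·a⁻¹
Ordering by g·m⁻²·a⁻¹: copper (12.3) > zinc (11.1)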